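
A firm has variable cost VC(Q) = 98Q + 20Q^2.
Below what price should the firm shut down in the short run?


AVC(Q) = VC(Q)/Q = 98 + 20Q
AVC is increasing in Q, so minimum AVC is at Q -> 0+.
Min AVC = 98
The firm should shut down if P < 98.

98


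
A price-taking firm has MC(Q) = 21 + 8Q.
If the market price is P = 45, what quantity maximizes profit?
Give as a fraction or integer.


In perfect competition, profit is maximized where P = MC.
45 = 21 + 8Q
24 = 8Q
Q* = 24/8 = 3

3


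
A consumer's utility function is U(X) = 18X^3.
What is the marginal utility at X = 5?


MU = dU/dX = 18*3*X^(3-1)
MU = 54*X^2
At X = 5:
MU = 54 * 5^2
MU = 54 * 25 = 1350

1350


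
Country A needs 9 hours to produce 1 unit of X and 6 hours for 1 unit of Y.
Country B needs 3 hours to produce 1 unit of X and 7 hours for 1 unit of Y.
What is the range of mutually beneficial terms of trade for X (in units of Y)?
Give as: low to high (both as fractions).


Opportunity cost of X for Country A = hours_X / hours_Y = 9/6 = 3/2 units of Y
Opportunity cost of X for Country B = hours_X / hours_Y = 3/7 = 3/7 units of Y
Terms of trade must be between the two opportunity costs.
Range: 3/7 to 3/2

3/7 to 3/2


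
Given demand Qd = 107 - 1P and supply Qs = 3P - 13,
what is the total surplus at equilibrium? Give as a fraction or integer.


Find equilibrium: 107 - 1P = 3P - 13
107 + 13 = 4P
P* = 120/4 = 30
Q* = 3*30 - 13 = 77
Inverse demand: P = 107 - Q/1, so P_max = 107
Inverse supply: P = 13/3 + Q/3, so P_min = 13/3
CS = (1/2) * 77 * (107 - 30) = 5929/2
PS = (1/2) * 77 * (30 - 13/3) = 5929/6
TS = CS + PS = 5929/2 + 5929/6 = 11858/3

11858/3


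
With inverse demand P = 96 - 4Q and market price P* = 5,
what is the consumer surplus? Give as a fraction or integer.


Maximum willingness to pay (at Q=0): P_max = 96
Quantity demanded at P* = 5:
Q* = (96 - 5)/4 = 91/4
CS = (1/2) * Q* * (P_max - P*)
CS = (1/2) * 91/4 * (96 - 5)
CS = (1/2) * 91/4 * 91 = 8281/8

8281/8


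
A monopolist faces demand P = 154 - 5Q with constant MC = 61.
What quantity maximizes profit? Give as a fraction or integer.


TR = P*Q = (154 - 5Q)Q = 154Q - 5Q^2
MR = dTR/dQ = 154 - 10Q
Set MR = MC:
154 - 10Q = 61
93 = 10Q
Q* = 93/10 = 93/10

93/10


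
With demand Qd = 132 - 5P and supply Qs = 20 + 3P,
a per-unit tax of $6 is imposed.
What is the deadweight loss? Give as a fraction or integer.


Pre-tax equilibrium quantity: Q* = 62
Post-tax equilibrium quantity: Q_tax = 203/4
Reduction in quantity: Q* - Q_tax = 45/4
DWL = (1/2) * tax * (Q* - Q_tax)
DWL = (1/2) * 6 * 45/4 = 135/4

135/4


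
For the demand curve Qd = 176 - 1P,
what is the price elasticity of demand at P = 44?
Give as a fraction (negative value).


dQ/dP = -1
At P = 44: Q = 176 - 1*44 = 132
E = (dQ/dP)(P/Q) = (-1)(44/132) = -1/3

-1/3


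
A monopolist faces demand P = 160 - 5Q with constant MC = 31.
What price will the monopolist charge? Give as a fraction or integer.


MR = 160 - 10Q
Set MR = MC: 160 - 10Q = 31
Q* = 129/10
Substitute into demand:
P* = 160 - 5*129/10 = 191/2

191/2


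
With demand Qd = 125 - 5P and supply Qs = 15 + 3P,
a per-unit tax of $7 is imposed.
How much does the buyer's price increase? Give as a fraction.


With a per-unit tax, the buyer's price increase depends on relative slopes.
Supply slope: d = 3, Demand slope: b = 5
Buyer's price increase = d * tax / (b + d)
= 3 * 7 / (5 + 3)
= 21 / 8 = 21/8

21/8


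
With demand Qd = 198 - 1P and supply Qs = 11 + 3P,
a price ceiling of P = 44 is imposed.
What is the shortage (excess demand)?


At P = 44:
Qd = 198 - 1*44 = 154
Qs = 11 + 3*44 = 143
Shortage = Qd - Qs = 154 - 143 = 11

11


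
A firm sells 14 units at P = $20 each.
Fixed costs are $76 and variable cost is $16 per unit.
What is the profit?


Total Revenue = P * Q = 20 * 14 = $280
Total Cost = FC + VC*Q = 76 + 16*14 = $300
Profit = TR - TC = 280 - 300 = $-20

$-20


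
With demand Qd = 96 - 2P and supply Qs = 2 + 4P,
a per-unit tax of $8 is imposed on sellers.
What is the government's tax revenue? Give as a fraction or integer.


With tax on sellers, new supply: Qs' = 2 + 4(P - 8)
= 4P - 30
New equilibrium quantity:
Q_new = 54
Tax revenue = tax * Q_new = 8 * 54 = 432

432


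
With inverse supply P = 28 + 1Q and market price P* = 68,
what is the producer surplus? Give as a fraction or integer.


Minimum supply price (at Q=0): P_min = 28
Quantity supplied at P* = 68:
Q* = (68 - 28)/1 = 40
PS = (1/2) * Q* * (P* - P_min)
PS = (1/2) * 40 * (68 - 28)
PS = (1/2) * 40 * 40 = 800

800


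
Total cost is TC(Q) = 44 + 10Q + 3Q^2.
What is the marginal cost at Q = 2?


MC = dTC/dQ = 10 + 2*3*Q
At Q = 2:
MC = 10 + 6*2
MC = 10 + 12 = 22

22


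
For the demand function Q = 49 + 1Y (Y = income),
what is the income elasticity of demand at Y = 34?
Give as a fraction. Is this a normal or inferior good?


dQ/dY = 1
At Y = 34: Q = 49 + 1*34 = 83
Ey = (dQ/dY)(Y/Q) = 1 * 34 / 83 = 34/83
Since Ey > 0, this is a normal good.

34/83 (normal good)


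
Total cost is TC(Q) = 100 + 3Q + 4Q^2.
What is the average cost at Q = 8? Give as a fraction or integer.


TC(8) = 100 + 3*8 + 4*8^2
TC(8) = 100 + 24 + 256 = 380
AC = TC/Q = 380/8 = 95/2

95/2


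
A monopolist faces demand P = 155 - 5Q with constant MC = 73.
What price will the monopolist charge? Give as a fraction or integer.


MR = 155 - 10Q
Set MR = MC: 155 - 10Q = 73
Q* = 41/5
Substitute into demand:
P* = 155 - 5*41/5 = 114

114


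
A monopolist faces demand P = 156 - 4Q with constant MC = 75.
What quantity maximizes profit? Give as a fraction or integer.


TR = P*Q = (156 - 4Q)Q = 156Q - 4Q^2
MR = dTR/dQ = 156 - 8Q
Set MR = MC:
156 - 8Q = 75
81 = 8Q
Q* = 81/8 = 81/8

81/8


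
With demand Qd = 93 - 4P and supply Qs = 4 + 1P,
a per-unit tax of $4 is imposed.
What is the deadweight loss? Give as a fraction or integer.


Pre-tax equilibrium quantity: Q* = 109/5
Post-tax equilibrium quantity: Q_tax = 93/5
Reduction in quantity: Q* - Q_tax = 16/5
DWL = (1/2) * tax * (Q* - Q_tax)
DWL = (1/2) * 4 * 16/5 = 32/5

32/5


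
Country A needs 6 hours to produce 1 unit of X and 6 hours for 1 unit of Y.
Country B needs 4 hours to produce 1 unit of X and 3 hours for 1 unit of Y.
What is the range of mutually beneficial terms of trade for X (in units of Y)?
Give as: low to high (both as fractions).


Opportunity cost of X for Country A = hours_X / hours_Y = 6/6 = 1 units of Y
Opportunity cost of X for Country B = hours_X / hours_Y = 4/3 = 4/3 units of Y
Terms of trade must be between the two opportunity costs.
Range: 1 to 4/3

1 to 4/3


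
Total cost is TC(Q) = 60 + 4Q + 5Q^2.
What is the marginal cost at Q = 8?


MC = dTC/dQ = 4 + 2*5*Q
At Q = 8:
MC = 4 + 10*8
MC = 4 + 80 = 84

84


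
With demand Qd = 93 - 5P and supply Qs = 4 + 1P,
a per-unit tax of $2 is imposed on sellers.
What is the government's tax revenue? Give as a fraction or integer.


With tax on sellers, new supply: Qs' = 4 + 1(P - 2)
= 2 + 1P
New equilibrium quantity:
Q_new = 103/6
Tax revenue = tax * Q_new = 2 * 103/6 = 103/3

103/3


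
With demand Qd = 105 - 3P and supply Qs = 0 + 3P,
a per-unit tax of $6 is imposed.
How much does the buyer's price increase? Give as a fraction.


With a per-unit tax, the buyer's price increase depends on relative slopes.
Supply slope: d = 3, Demand slope: b = 3
Buyer's price increase = d * tax / (b + d)
= 3 * 6 / (3 + 3)
= 18 / 6 = 3

3


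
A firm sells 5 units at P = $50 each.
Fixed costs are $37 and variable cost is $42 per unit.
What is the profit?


Total Revenue = P * Q = 50 * 5 = $250
Total Cost = FC + VC*Q = 37 + 42*5 = $247
Profit = TR - TC = 250 - 247 = $3

$3


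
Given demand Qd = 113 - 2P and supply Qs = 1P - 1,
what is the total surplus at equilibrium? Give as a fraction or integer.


Find equilibrium: 113 - 2P = 1P - 1
113 + 1 = 3P
P* = 114/3 = 38
Q* = 1*38 - 1 = 37
Inverse demand: P = 113/2 - Q/2, so P_max = 113/2
Inverse supply: P = 1 + Q/1, so P_min = 1
CS = (1/2) * 37 * (113/2 - 38) = 1369/4
PS = (1/2) * 37 * (38 - 1) = 1369/2
TS = CS + PS = 1369/4 + 1369/2 = 4107/4

4107/4


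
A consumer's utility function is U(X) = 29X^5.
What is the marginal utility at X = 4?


MU = dU/dX = 29*5*X^(5-1)
MU = 145*X^4
At X = 4:
MU = 145 * 4^4
MU = 145 * 256 = 37120

37120


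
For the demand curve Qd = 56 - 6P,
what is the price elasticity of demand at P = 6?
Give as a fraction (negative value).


dQ/dP = -6
At P = 6: Q = 56 - 6*6 = 20
E = (dQ/dP)(P/Q) = (-6)(6/20) = -9/5

-9/5


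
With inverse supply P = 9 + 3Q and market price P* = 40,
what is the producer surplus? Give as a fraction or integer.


Minimum supply price (at Q=0): P_min = 9
Quantity supplied at P* = 40:
Q* = (40 - 9)/3 = 31/3
PS = (1/2) * Q* * (P* - P_min)
PS = (1/2) * 31/3 * (40 - 9)
PS = (1/2) * 31/3 * 31 = 961/6

961/6


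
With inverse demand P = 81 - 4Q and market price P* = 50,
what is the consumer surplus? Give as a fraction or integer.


Maximum willingness to pay (at Q=0): P_max = 81
Quantity demanded at P* = 50:
Q* = (81 - 50)/4 = 31/4
CS = (1/2) * Q* * (P_max - P*)
CS = (1/2) * 31/4 * (81 - 50)
CS = (1/2) * 31/4 * 31 = 961/8

961/8


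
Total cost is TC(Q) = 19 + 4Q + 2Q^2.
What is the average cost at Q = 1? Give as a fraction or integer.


TC(1) = 19 + 4*1 + 2*1^2
TC(1) = 19 + 4 + 2 = 25
AC = TC/Q = 25/1 = 25

25


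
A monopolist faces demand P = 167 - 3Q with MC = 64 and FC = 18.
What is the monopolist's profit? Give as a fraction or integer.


MR = MC: 167 - 6Q = 64
Q* = 103/6
P* = 167 - 3*103/6 = 231/2
Profit = (P* - MC)*Q* - FC
= (231/2 - 64)*103/6 - 18
= 103/2*103/6 - 18
= 10609/12 - 18 = 10393/12

10393/12


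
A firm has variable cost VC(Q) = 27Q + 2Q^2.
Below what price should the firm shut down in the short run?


AVC(Q) = VC(Q)/Q = 27 + 2Q
AVC is increasing in Q, so minimum AVC is at Q -> 0+.
Min AVC = 27
The firm should shut down if P < 27.

27


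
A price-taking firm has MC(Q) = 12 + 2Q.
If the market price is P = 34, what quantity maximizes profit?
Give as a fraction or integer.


In perfect competition, profit is maximized where P = MC.
34 = 12 + 2Q
22 = 2Q
Q* = 22/2 = 11

11


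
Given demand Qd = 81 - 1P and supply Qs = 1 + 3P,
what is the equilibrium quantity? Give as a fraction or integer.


First find equilibrium price:
81 - 1P = 1 + 3P
P* = 80/4 = 20
Then substitute into demand:
Q* = 81 - 1 * 20 = 61

61


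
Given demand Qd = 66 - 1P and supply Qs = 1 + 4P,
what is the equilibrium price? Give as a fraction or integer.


At equilibrium, Qd = Qs.
66 - 1P = 1 + 4P
66 - 1 = 1P + 4P
65 = 5P
P* = 65/5 = 13

13


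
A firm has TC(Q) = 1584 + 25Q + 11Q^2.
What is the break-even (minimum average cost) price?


AC(Q) = 1584/Q + 25 + 11Q
To minimize: dAC/dQ = -1584/Q^2 + 11 = 0
Q^2 = 1584/11 = 144
Q* = 12
Min AC = 1584/12 + 25 + 11*12
Min AC = 132 + 25 + 132 = 289

289


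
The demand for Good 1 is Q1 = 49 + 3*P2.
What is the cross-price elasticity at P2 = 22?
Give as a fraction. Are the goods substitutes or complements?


dQ1/dP2 = 3
At P2 = 22: Q1 = 49 + 3*22 = 115
Exy = (dQ1/dP2)(P2/Q1) = 3 * 22 / 115 = 66/115
Since Exy > 0, the goods are substitutes.

66/115 (substitutes)


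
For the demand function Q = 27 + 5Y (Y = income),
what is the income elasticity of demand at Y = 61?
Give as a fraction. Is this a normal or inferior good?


dQ/dY = 5
At Y = 61: Q = 27 + 5*61 = 332
Ey = (dQ/dY)(Y/Q) = 5 * 61 / 332 = 305/332
Since Ey > 0, this is a normal good.

305/332 (normal good)


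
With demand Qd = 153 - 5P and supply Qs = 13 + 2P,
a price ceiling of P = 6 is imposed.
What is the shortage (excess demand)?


At P = 6:
Qd = 153 - 5*6 = 123
Qs = 13 + 2*6 = 25
Shortage = Qd - Qs = 123 - 25 = 98

98


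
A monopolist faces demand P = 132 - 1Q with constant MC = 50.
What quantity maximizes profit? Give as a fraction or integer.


TR = P*Q = (132 - 1Q)Q = 132Q - 1Q^2
MR = dTR/dQ = 132 - 2Q
Set MR = MC:
132 - 2Q = 50
82 = 2Q
Q* = 82/2 = 41

41


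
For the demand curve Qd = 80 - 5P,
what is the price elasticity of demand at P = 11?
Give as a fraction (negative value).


dQ/dP = -5
At P = 11: Q = 80 - 5*11 = 25
E = (dQ/dP)(P/Q) = (-5)(11/25) = -11/5

-11/5


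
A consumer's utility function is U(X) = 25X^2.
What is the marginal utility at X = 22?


MU = dU/dX = 25*2*X^(2-1)
MU = 50*X^1
At X = 22:
MU = 50 * 22^1
MU = 50 * 22 = 1100

1100


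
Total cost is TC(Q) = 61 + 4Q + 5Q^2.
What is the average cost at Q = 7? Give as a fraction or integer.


TC(7) = 61 + 4*7 + 5*7^2
TC(7) = 61 + 28 + 245 = 334
AC = TC/Q = 334/7 = 334/7

334/7


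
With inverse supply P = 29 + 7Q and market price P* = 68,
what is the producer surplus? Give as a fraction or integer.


Minimum supply price (at Q=0): P_min = 29
Quantity supplied at P* = 68:
Q* = (68 - 29)/7 = 39/7
PS = (1/2) * Q* * (P* - P_min)
PS = (1/2) * 39/7 * (68 - 29)
PS = (1/2) * 39/7 * 39 = 1521/14

1521/14


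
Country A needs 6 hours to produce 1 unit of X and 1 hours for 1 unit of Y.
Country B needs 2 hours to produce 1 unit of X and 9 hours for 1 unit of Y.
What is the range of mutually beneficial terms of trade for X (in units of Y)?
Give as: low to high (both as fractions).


Opportunity cost of X for Country A = hours_X / hours_Y = 6/1 = 6 units of Y
Opportunity cost of X for Country B = hours_X / hours_Y = 2/9 = 2/9 units of Y
Terms of trade must be between the two opportunity costs.
Range: 2/9 to 6

2/9 to 6


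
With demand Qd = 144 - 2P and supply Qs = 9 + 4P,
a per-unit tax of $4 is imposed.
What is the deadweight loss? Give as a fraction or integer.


Pre-tax equilibrium quantity: Q* = 99
Post-tax equilibrium quantity: Q_tax = 281/3
Reduction in quantity: Q* - Q_tax = 16/3
DWL = (1/2) * tax * (Q* - Q_tax)
DWL = (1/2) * 4 * 16/3 = 32/3

32/3


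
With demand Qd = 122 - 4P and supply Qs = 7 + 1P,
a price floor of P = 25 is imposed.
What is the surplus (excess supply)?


At P = 25:
Qd = 122 - 4*25 = 22
Qs = 7 + 1*25 = 32
Surplus = Qs - Qd = 32 - 22 = 10

10


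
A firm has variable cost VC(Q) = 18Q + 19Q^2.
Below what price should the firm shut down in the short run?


AVC(Q) = VC(Q)/Q = 18 + 19Q
AVC is increasing in Q, so minimum AVC is at Q -> 0+.
Min AVC = 18
The firm should shut down if P < 18.

18


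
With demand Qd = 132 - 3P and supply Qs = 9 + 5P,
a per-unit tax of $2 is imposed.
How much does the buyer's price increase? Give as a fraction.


With a per-unit tax, the buyer's price increase depends on relative slopes.
Supply slope: d = 5, Demand slope: b = 3
Buyer's price increase = d * tax / (b + d)
= 5 * 2 / (3 + 5)
= 10 / 8 = 5/4

5/4


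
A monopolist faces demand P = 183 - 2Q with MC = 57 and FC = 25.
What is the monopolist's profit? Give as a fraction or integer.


MR = MC: 183 - 4Q = 57
Q* = 63/2
P* = 183 - 2*63/2 = 120
Profit = (P* - MC)*Q* - FC
= (120 - 57)*63/2 - 25
= 63*63/2 - 25
= 3969/2 - 25 = 3919/2

3919/2


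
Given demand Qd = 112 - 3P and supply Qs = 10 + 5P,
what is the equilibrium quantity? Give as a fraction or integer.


First find equilibrium price:
112 - 3P = 10 + 5P
P* = 102/8 = 51/4
Then substitute into demand:
Q* = 112 - 3 * 51/4 = 295/4

295/4


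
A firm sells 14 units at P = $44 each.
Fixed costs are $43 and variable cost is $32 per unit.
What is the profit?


Total Revenue = P * Q = 44 * 14 = $616
Total Cost = FC + VC*Q = 43 + 32*14 = $491
Profit = TR - TC = 616 - 491 = $125

$125


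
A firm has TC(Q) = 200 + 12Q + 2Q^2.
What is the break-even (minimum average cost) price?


AC(Q) = 200/Q + 12 + 2Q
To minimize: dAC/dQ = -200/Q^2 + 2 = 0
Q^2 = 200/2 = 100
Q* = 10
Min AC = 200/10 + 12 + 2*10
Min AC = 20 + 12 + 20 = 52

52


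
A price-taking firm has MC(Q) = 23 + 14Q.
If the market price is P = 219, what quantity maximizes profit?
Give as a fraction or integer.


In perfect competition, profit is maximized where P = MC.
219 = 23 + 14Q
196 = 14Q
Q* = 196/14 = 14

14


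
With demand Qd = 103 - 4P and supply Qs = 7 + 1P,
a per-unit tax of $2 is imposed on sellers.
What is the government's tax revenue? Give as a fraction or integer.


With tax on sellers, new supply: Qs' = 7 + 1(P - 2)
= 5 + 1P
New equilibrium quantity:
Q_new = 123/5
Tax revenue = tax * Q_new = 2 * 123/5 = 246/5

246/5


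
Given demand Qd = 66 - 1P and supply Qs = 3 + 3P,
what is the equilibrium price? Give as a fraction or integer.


At equilibrium, Qd = Qs.
66 - 1P = 3 + 3P
66 - 3 = 1P + 3P
63 = 4P
P* = 63/4 = 63/4

63/4


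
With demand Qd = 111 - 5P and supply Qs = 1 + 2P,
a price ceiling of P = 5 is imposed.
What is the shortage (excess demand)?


At P = 5:
Qd = 111 - 5*5 = 86
Qs = 1 + 2*5 = 11
Shortage = Qd - Qs = 86 - 11 = 75

75


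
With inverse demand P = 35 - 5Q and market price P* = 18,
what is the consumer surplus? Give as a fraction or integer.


Maximum willingness to pay (at Q=0): P_max = 35
Quantity demanded at P* = 18:
Q* = (35 - 18)/5 = 17/5
CS = (1/2) * Q* * (P_max - P*)
CS = (1/2) * 17/5 * (35 - 18)
CS = (1/2) * 17/5 * 17 = 289/10

289/10


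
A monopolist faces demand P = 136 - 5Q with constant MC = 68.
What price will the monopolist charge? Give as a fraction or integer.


MR = 136 - 10Q
Set MR = MC: 136 - 10Q = 68
Q* = 34/5
Substitute into demand:
P* = 136 - 5*34/5 = 102

102


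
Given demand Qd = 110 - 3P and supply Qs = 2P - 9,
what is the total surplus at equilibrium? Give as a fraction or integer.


Find equilibrium: 110 - 3P = 2P - 9
110 + 9 = 5P
P* = 119/5 = 119/5
Q* = 2*119/5 - 9 = 193/5
Inverse demand: P = 110/3 - Q/3, so P_max = 110/3
Inverse supply: P = 9/2 + Q/2, so P_min = 9/2
CS = (1/2) * 193/5 * (110/3 - 119/5) = 37249/150
PS = (1/2) * 193/5 * (119/5 - 9/2) = 37249/100
TS = CS + PS = 37249/150 + 37249/100 = 37249/60

37249/60


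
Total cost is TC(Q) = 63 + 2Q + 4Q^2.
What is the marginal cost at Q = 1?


MC = dTC/dQ = 2 + 2*4*Q
At Q = 1:
MC = 2 + 8*1
MC = 2 + 8 = 10

10


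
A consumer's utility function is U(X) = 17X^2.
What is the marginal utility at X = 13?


MU = dU/dX = 17*2*X^(2-1)
MU = 34*X^1
At X = 13:
MU = 34 * 13^1
MU = 34 * 13 = 442

442


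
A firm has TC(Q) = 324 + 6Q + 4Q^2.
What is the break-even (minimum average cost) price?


AC(Q) = 324/Q + 6 + 4Q
To minimize: dAC/dQ = -324/Q^2 + 4 = 0
Q^2 = 324/4 = 81
Q* = 9
Min AC = 324/9 + 6 + 4*9
Min AC = 36 + 6 + 36 = 78

78


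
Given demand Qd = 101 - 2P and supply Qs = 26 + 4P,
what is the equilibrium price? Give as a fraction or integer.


At equilibrium, Qd = Qs.
101 - 2P = 26 + 4P
101 - 26 = 2P + 4P
75 = 6P
P* = 75/6 = 25/2

25/2


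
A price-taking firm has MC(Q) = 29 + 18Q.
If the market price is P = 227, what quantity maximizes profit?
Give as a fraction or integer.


In perfect competition, profit is maximized where P = MC.
227 = 29 + 18Q
198 = 18Q
Q* = 198/18 = 11

11


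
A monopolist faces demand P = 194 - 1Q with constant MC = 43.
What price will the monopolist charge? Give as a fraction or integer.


MR = 194 - 2Q
Set MR = MC: 194 - 2Q = 43
Q* = 151/2
Substitute into demand:
P* = 194 - 1*151/2 = 237/2

237/2


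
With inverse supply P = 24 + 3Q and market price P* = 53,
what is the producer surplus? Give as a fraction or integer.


Minimum supply price (at Q=0): P_min = 24
Quantity supplied at P* = 53:
Q* = (53 - 24)/3 = 29/3
PS = (1/2) * Q* * (P* - P_min)
PS = (1/2) * 29/3 * (53 - 24)
PS = (1/2) * 29/3 * 29 = 841/6

841/6


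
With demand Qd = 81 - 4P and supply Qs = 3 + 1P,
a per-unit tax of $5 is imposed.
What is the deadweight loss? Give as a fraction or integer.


Pre-tax equilibrium quantity: Q* = 93/5
Post-tax equilibrium quantity: Q_tax = 73/5
Reduction in quantity: Q* - Q_tax = 4
DWL = (1/2) * tax * (Q* - Q_tax)
DWL = (1/2) * 5 * 4 = 10

10


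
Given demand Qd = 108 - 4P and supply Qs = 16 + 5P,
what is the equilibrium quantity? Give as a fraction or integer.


First find equilibrium price:
108 - 4P = 16 + 5P
P* = 92/9 = 92/9
Then substitute into demand:
Q* = 108 - 4 * 92/9 = 604/9

604/9


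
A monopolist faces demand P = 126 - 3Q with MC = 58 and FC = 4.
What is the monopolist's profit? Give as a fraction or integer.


MR = MC: 126 - 6Q = 58
Q* = 34/3
P* = 126 - 3*34/3 = 92
Profit = (P* - MC)*Q* - FC
= (92 - 58)*34/3 - 4
= 34*34/3 - 4
= 1156/3 - 4 = 1144/3

1144/3


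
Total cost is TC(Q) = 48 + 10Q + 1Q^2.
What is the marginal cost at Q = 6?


MC = dTC/dQ = 10 + 2*1*Q
At Q = 6:
MC = 10 + 2*6
MC = 10 + 12 = 22

22


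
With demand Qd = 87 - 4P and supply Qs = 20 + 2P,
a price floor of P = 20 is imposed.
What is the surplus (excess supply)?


At P = 20:
Qd = 87 - 4*20 = 7
Qs = 20 + 2*20 = 60
Surplus = Qs - Qd = 60 - 7 = 53

53


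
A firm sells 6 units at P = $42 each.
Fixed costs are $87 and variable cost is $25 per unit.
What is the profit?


Total Revenue = P * Q = 42 * 6 = $252
Total Cost = FC + VC*Q = 87 + 25*6 = $237
Profit = TR - TC = 252 - 237 = $15

$15


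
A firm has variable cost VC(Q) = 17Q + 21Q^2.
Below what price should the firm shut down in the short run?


AVC(Q) = VC(Q)/Q = 17 + 21Q
AVC is increasing in Q, so minimum AVC is at Q -> 0+.
Min AVC = 17
The firm should shut down if P < 17.

17


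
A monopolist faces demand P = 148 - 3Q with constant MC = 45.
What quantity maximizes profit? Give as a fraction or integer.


TR = P*Q = (148 - 3Q)Q = 148Q - 3Q^2
MR = dTR/dQ = 148 - 6Q
Set MR = MC:
148 - 6Q = 45
103 = 6Q
Q* = 103/6 = 103/6

103/6


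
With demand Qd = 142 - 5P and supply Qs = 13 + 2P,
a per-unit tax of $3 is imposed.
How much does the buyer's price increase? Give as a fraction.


With a per-unit tax, the buyer's price increase depends on relative slopes.
Supply slope: d = 2, Demand slope: b = 5
Buyer's price increase = d * tax / (b + d)
= 2 * 3 / (5 + 2)
= 6 / 7 = 6/7

6/7


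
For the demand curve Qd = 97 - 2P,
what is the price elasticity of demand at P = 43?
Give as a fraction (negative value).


dQ/dP = -2
At P = 43: Q = 97 - 2*43 = 11
E = (dQ/dP)(P/Q) = (-2)(43/11) = -86/11

-86/11


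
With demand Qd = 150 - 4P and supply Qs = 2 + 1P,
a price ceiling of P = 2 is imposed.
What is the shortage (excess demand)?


At P = 2:
Qd = 150 - 4*2 = 142
Qs = 2 + 1*2 = 4
Shortage = Qd - Qs = 142 - 4 = 138

138


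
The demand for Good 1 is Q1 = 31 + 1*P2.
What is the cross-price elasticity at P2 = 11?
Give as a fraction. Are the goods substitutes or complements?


dQ1/dP2 = 1
At P2 = 11: Q1 = 31 + 1*11 = 42
Exy = (dQ1/dP2)(P2/Q1) = 1 * 11 / 42 = 11/42
Since Exy > 0, the goods are substitutes.

11/42 (substitutes)


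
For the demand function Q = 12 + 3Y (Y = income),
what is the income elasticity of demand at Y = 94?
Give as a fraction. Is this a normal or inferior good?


dQ/dY = 3
At Y = 94: Q = 12 + 3*94 = 294
Ey = (dQ/dY)(Y/Q) = 3 * 94 / 294 = 47/49
Since Ey > 0, this is a normal good.

47/49 (normal good)


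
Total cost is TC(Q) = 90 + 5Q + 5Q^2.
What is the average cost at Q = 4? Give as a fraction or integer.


TC(4) = 90 + 5*4 + 5*4^2
TC(4) = 90 + 20 + 80 = 190
AC = TC/Q = 190/4 = 95/2

95/2


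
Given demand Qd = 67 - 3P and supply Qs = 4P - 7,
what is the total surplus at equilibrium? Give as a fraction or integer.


Find equilibrium: 67 - 3P = 4P - 7
67 + 7 = 7P
P* = 74/7 = 74/7
Q* = 4*74/7 - 7 = 247/7
Inverse demand: P = 67/3 - Q/3, so P_max = 67/3
Inverse supply: P = 7/4 + Q/4, so P_min = 7/4
CS = (1/2) * 247/7 * (67/3 - 74/7) = 61009/294
PS = (1/2) * 247/7 * (74/7 - 7/4) = 61009/392
TS = CS + PS = 61009/294 + 61009/392 = 61009/168

61009/168


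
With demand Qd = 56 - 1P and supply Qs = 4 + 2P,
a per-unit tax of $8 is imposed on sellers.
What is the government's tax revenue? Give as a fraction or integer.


With tax on sellers, new supply: Qs' = 4 + 2(P - 8)
= 2P - 12
New equilibrium quantity:
Q_new = 100/3
Tax revenue = tax * Q_new = 8 * 100/3 = 800/3

800/3


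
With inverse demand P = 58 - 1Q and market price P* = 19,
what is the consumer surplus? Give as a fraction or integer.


Maximum willingness to pay (at Q=0): P_max = 58
Quantity demanded at P* = 19:
Q* = (58 - 19)/1 = 39
CS = (1/2) * Q* * (P_max - P*)
CS = (1/2) * 39 * (58 - 19)
CS = (1/2) * 39 * 39 = 1521/2

1521/2


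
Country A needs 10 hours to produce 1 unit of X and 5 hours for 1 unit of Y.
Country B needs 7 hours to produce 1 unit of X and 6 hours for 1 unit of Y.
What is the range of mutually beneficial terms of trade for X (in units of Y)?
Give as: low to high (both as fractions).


Opportunity cost of X for Country A = hours_X / hours_Y = 10/5 = 2 units of Y
Opportunity cost of X for Country B = hours_X / hours_Y = 7/6 = 7/6 units of Y
Terms of trade must be between the two opportunity costs.
Range: 7/6 to 2

7/6 to 2


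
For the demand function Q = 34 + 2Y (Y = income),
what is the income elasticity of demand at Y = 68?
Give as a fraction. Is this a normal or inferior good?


dQ/dY = 2
At Y = 68: Q = 34 + 2*68 = 170
Ey = (dQ/dY)(Y/Q) = 2 * 68 / 170 = 4/5
Since Ey > 0, this is a normal good.

4/5 (normal good)


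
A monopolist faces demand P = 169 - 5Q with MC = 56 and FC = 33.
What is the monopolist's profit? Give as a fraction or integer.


MR = MC: 169 - 10Q = 56
Q* = 113/10
P* = 169 - 5*113/10 = 225/2
Profit = (P* - MC)*Q* - FC
= (225/2 - 56)*113/10 - 33
= 113/2*113/10 - 33
= 12769/20 - 33 = 12109/20

12109/20


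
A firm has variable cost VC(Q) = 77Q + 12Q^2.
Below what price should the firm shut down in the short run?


AVC(Q) = VC(Q)/Q = 77 + 12Q
AVC is increasing in Q, so minimum AVC is at Q -> 0+.
Min AVC = 77
The firm should shut down if P < 77.

77


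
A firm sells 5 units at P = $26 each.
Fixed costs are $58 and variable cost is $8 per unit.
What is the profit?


Total Revenue = P * Q = 26 * 5 = $130
Total Cost = FC + VC*Q = 58 + 8*5 = $98
Profit = TR - TC = 130 - 98 = $32

$32


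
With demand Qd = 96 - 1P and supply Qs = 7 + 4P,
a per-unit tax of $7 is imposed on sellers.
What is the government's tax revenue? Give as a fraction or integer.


With tax on sellers, new supply: Qs' = 7 + 4(P - 7)
= 4P - 21
New equilibrium quantity:
Q_new = 363/5
Tax revenue = tax * Q_new = 7 * 363/5 = 2541/5

2541/5


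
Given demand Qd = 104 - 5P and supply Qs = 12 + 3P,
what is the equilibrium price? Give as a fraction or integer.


At equilibrium, Qd = Qs.
104 - 5P = 12 + 3P
104 - 12 = 5P + 3P
92 = 8P
P* = 92/8 = 23/2

23/2


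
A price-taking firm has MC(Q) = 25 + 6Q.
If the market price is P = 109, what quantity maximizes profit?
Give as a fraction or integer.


In perfect competition, profit is maximized where P = MC.
109 = 25 + 6Q
84 = 6Q
Q* = 84/6 = 14

14


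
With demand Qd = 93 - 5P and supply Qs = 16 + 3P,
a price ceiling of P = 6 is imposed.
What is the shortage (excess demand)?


At P = 6:
Qd = 93 - 5*6 = 63
Qs = 16 + 3*6 = 34
Shortage = Qd - Qs = 63 - 34 = 29

29


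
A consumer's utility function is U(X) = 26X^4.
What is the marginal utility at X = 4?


MU = dU/dX = 26*4*X^(4-1)
MU = 104*X^3
At X = 4:
MU = 104 * 4^3
MU = 104 * 64 = 6656

6656


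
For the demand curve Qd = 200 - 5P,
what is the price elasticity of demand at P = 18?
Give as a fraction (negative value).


dQ/dP = -5
At P = 18: Q = 200 - 5*18 = 110
E = (dQ/dP)(P/Q) = (-5)(18/110) = -9/11

-9/11


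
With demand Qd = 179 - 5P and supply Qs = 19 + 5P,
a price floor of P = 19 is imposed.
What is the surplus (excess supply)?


At P = 19:
Qd = 179 - 5*19 = 84
Qs = 19 + 5*19 = 114
Surplus = Qs - Qd = 114 - 84 = 30

30


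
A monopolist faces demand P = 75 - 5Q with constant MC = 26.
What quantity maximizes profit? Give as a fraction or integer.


TR = P*Q = (75 - 5Q)Q = 75Q - 5Q^2
MR = dTR/dQ = 75 - 10Q
Set MR = MC:
75 - 10Q = 26
49 = 10Q
Q* = 49/10 = 49/10

49/10


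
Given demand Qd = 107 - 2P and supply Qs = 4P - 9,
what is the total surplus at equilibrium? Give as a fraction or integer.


Find equilibrium: 107 - 2P = 4P - 9
107 + 9 = 6P
P* = 116/6 = 58/3
Q* = 4*58/3 - 9 = 205/3
Inverse demand: P = 107/2 - Q/2, so P_max = 107/2
Inverse supply: P = 9/4 + Q/4, so P_min = 9/4
CS = (1/2) * 205/3 * (107/2 - 58/3) = 42025/36
PS = (1/2) * 205/3 * (58/3 - 9/4) = 42025/72
TS = CS + PS = 42025/36 + 42025/72 = 42025/24

42025/24


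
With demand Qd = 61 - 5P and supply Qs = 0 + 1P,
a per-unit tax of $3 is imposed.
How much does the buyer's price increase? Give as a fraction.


With a per-unit tax, the buyer's price increase depends on relative slopes.
Supply slope: d = 1, Demand slope: b = 5
Buyer's price increase = d * tax / (b + d)
= 1 * 3 / (5 + 1)
= 3 / 6 = 1/2

1/2


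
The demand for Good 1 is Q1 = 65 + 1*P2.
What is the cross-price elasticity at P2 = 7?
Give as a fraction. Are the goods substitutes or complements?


dQ1/dP2 = 1
At P2 = 7: Q1 = 65 + 1*7 = 72
Exy = (dQ1/dP2)(P2/Q1) = 1 * 7 / 72 = 7/72
Since Exy > 0, the goods are substitutes.

7/72 (substitutes)


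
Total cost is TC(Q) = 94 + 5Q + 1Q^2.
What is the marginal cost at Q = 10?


MC = dTC/dQ = 5 + 2*1*Q
At Q = 10:
MC = 5 + 2*10
MC = 5 + 20 = 25

25


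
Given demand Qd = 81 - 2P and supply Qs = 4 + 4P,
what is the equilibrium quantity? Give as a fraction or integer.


First find equilibrium price:
81 - 2P = 4 + 4P
P* = 77/6 = 77/6
Then substitute into demand:
Q* = 81 - 2 * 77/6 = 166/3

166/3


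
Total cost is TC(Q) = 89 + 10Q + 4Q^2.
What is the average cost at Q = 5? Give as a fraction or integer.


TC(5) = 89 + 10*5 + 4*5^2
TC(5) = 89 + 50 + 100 = 239
AC = TC/Q = 239/5 = 239/5

239/5


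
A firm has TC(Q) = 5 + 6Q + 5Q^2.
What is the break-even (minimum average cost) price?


AC(Q) = 5/Q + 6 + 5Q
To minimize: dAC/dQ = -5/Q^2 + 5 = 0
Q^2 = 5/5 = 1
Q* = 1
Min AC = 5/1 + 6 + 5*1
Min AC = 5 + 6 + 5 = 16

16


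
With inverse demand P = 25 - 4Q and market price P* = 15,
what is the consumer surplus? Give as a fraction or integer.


Maximum willingness to pay (at Q=0): P_max = 25
Quantity demanded at P* = 15:
Q* = (25 - 15)/4 = 5/2
CS = (1/2) * Q* * (P_max - P*)
CS = (1/2) * 5/2 * (25 - 15)
CS = (1/2) * 5/2 * 10 = 25/2

25/2


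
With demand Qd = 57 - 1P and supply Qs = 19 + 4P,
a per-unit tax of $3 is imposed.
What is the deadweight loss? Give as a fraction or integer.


Pre-tax equilibrium quantity: Q* = 247/5
Post-tax equilibrium quantity: Q_tax = 47
Reduction in quantity: Q* - Q_tax = 12/5
DWL = (1/2) * tax * (Q* - Q_tax)
DWL = (1/2) * 3 * 12/5 = 18/5

18/5


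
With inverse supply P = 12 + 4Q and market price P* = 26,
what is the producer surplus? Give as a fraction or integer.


Minimum supply price (at Q=0): P_min = 12
Quantity supplied at P* = 26:
Q* = (26 - 12)/4 = 7/2
PS = (1/2) * Q* * (P* - P_min)
PS = (1/2) * 7/2 * (26 - 12)
PS = (1/2) * 7/2 * 14 = 49/2

49/2


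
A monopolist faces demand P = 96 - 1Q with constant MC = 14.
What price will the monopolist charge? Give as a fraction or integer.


MR = 96 - 2Q
Set MR = MC: 96 - 2Q = 14
Q* = 41
Substitute into demand:
P* = 96 - 1*41 = 55

55


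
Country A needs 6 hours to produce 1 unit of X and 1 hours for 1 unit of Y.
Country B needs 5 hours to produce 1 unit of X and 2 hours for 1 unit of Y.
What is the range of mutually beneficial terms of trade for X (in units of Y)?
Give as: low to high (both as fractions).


Opportunity cost of X for Country A = hours_X / hours_Y = 6/1 = 6 units of Y
Opportunity cost of X for Country B = hours_X / hours_Y = 5/2 = 5/2 units of Y
Terms of trade must be between the two opportunity costs.
Range: 5/2 to 6

5/2 to 6


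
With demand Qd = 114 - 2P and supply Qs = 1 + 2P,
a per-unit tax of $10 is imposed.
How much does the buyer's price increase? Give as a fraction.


With a per-unit tax, the buyer's price increase depends on relative slopes.
Supply slope: d = 2, Demand slope: b = 2
Buyer's price increase = d * tax / (b + d)
= 2 * 10 / (2 + 2)
= 20 / 4 = 5

5


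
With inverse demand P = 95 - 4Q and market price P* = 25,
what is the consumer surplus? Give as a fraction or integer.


Maximum willingness to pay (at Q=0): P_max = 95
Quantity demanded at P* = 25:
Q* = (95 - 25)/4 = 35/2
CS = (1/2) * Q* * (P_max - P*)
CS = (1/2) * 35/2 * (95 - 25)
CS = (1/2) * 35/2 * 70 = 1225/2

1225/2


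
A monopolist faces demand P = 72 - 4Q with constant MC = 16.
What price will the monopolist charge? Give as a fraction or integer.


MR = 72 - 8Q
Set MR = MC: 72 - 8Q = 16
Q* = 7
Substitute into demand:
P* = 72 - 4*7 = 44

44


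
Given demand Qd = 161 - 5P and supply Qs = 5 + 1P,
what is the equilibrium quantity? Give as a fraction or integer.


First find equilibrium price:
161 - 5P = 5 + 1P
P* = 156/6 = 26
Then substitute into demand:
Q* = 161 - 5 * 26 = 31

31


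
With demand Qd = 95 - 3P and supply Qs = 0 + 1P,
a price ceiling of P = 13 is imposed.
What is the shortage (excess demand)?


At P = 13:
Qd = 95 - 3*13 = 56
Qs = 0 + 1*13 = 13
Shortage = Qd - Qs = 56 - 13 = 43

43


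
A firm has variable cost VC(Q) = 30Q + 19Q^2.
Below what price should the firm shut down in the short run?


AVC(Q) = VC(Q)/Q = 30 + 19Q
AVC is increasing in Q, so minimum AVC is at Q -> 0+.
Min AVC = 30
The firm should shut down if P < 30.

30


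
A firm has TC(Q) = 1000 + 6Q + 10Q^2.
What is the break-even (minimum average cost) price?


AC(Q) = 1000/Q + 6 + 10Q
To minimize: dAC/dQ = -1000/Q^2 + 10 = 0
Q^2 = 1000/10 = 100
Q* = 10
Min AC = 1000/10 + 6 + 10*10
Min AC = 100 + 6 + 100 = 206

206


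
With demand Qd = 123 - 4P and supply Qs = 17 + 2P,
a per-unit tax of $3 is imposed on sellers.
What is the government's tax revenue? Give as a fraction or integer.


With tax on sellers, new supply: Qs' = 17 + 2(P - 3)
= 11 + 2P
New equilibrium quantity:
Q_new = 145/3
Tax revenue = tax * Q_new = 3 * 145/3 = 145

145


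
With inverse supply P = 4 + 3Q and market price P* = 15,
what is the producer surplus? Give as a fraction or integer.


Minimum supply price (at Q=0): P_min = 4
Quantity supplied at P* = 15:
Q* = (15 - 4)/3 = 11/3
PS = (1/2) * Q* * (P* - P_min)
PS = (1/2) * 11/3 * (15 - 4)
PS = (1/2) * 11/3 * 11 = 121/6

121/6


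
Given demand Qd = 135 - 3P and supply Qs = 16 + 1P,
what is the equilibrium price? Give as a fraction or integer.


At equilibrium, Qd = Qs.
135 - 3P = 16 + 1P
135 - 16 = 3P + 1P
119 = 4P
P* = 119/4 = 119/4

119/4


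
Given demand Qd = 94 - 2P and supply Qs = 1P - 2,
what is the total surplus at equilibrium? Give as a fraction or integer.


Find equilibrium: 94 - 2P = 1P - 2
94 + 2 = 3P
P* = 96/3 = 32
Q* = 1*32 - 2 = 30
Inverse demand: P = 47 - Q/2, so P_max = 47
Inverse supply: P = 2 + Q/1, so P_min = 2
CS = (1/2) * 30 * (47 - 32) = 225
PS = (1/2) * 30 * (32 - 2) = 450
TS = CS + PS = 225 + 450 = 675

675


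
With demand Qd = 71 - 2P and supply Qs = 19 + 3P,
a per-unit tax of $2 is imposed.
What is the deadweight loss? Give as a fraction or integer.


Pre-tax equilibrium quantity: Q* = 251/5
Post-tax equilibrium quantity: Q_tax = 239/5
Reduction in quantity: Q* - Q_tax = 12/5
DWL = (1/2) * tax * (Q* - Q_tax)
DWL = (1/2) * 2 * 12/5 = 12/5

12/5


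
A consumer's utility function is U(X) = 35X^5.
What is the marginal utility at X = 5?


MU = dU/dX = 35*5*X^(5-1)
MU = 175*X^4
At X = 5:
MU = 175 * 5^4
MU = 175 * 625 = 109375

109375


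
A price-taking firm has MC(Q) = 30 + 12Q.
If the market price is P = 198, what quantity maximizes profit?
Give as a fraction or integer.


In perfect competition, profit is maximized where P = MC.
198 = 30 + 12Q
168 = 12Q
Q* = 168/12 = 14

14


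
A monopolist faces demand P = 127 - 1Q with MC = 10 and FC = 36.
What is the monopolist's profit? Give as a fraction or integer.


MR = MC: 127 - 2Q = 10
Q* = 117/2
P* = 127 - 1*117/2 = 137/2
Profit = (P* - MC)*Q* - FC
= (137/2 - 10)*117/2 - 36
= 117/2*117/2 - 36
= 13689/4 - 36 = 13545/4

13545/4


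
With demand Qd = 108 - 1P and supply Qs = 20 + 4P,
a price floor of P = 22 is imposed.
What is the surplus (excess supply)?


At P = 22:
Qd = 108 - 1*22 = 86
Qs = 20 + 4*22 = 108
Surplus = Qs - Qd = 108 - 86 = 22

22


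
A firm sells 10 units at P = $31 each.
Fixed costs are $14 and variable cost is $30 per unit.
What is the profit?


Total Revenue = P * Q = 31 * 10 = $310
Total Cost = FC + VC*Q = 14 + 30*10 = $314
Profit = TR - TC = 310 - 314 = $-4

$-4


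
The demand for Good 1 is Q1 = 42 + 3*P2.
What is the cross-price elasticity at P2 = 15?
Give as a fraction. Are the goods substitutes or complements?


dQ1/dP2 = 3
At P2 = 15: Q1 = 42 + 3*15 = 87
Exy = (dQ1/dP2)(P2/Q1) = 3 * 15 / 87 = 15/29
Since Exy > 0, the goods are substitutes.

15/29 (substitutes)


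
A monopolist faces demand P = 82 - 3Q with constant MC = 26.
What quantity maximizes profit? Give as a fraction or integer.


TR = P*Q = (82 - 3Q)Q = 82Q - 3Q^2
MR = dTR/dQ = 82 - 6Q
Set MR = MC:
82 - 6Q = 26
56 = 6Q
Q* = 56/6 = 28/3

28/3


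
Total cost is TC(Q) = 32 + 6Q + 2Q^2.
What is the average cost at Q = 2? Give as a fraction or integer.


TC(2) = 32 + 6*2 + 2*2^2
TC(2) = 32 + 12 + 8 = 52
AC = TC/Q = 52/2 = 26

26


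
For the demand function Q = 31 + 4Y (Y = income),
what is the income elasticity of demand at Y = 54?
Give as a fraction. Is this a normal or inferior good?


dQ/dY = 4
At Y = 54: Q = 31 + 4*54 = 247
Ey = (dQ/dY)(Y/Q) = 4 * 54 / 247 = 216/247
Since Ey > 0, this is a normal good.

216/247 (normal good)


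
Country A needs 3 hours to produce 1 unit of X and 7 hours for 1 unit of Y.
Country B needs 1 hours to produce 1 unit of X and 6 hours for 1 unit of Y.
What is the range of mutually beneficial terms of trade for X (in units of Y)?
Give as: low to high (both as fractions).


Opportunity cost of X for Country A = hours_X / hours_Y = 3/7 = 3/7 units of Y
Opportunity cost of X for Country B = hours_X / hours_Y = 1/6 = 1/6 units of Y
Terms of trade must be between the two opportunity costs.
Range: 1/6 to 3/7

1/6 to 3/7


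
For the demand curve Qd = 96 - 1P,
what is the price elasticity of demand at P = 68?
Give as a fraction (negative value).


dQ/dP = -1
At P = 68: Q = 96 - 1*68 = 28
E = (dQ/dP)(P/Q) = (-1)(68/28) = -17/7

-17/7


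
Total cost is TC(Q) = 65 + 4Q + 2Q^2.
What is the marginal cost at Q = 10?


MC = dTC/dQ = 4 + 2*2*Q
At Q = 10:
MC = 4 + 4*10
MC = 4 + 40 = 44

44


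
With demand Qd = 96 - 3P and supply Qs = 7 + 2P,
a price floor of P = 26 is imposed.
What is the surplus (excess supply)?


At P = 26:
Qd = 96 - 3*26 = 18
Qs = 7 + 2*26 = 59
Surplus = Qs - Qd = 59 - 18 = 41

41


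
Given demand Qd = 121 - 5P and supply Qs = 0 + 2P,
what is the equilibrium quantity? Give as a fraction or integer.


First find equilibrium price:
121 - 5P = 0 + 2P
P* = 121/7 = 121/7
Then substitute into demand:
Q* = 121 - 5 * 121/7 = 242/7

242/7


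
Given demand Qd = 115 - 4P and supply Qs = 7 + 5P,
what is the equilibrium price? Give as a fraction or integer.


At equilibrium, Qd = Qs.
115 - 4P = 7 + 5P
115 - 7 = 4P + 5P
108 = 9P
P* = 108/9 = 12

12


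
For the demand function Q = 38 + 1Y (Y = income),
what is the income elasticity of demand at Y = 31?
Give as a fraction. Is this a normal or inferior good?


dQ/dY = 1
At Y = 31: Q = 38 + 1*31 = 69
Ey = (dQ/dY)(Y/Q) = 1 * 31 / 69 = 31/69
Since Ey > 0, this is a normal good.

31/69 (normal good)


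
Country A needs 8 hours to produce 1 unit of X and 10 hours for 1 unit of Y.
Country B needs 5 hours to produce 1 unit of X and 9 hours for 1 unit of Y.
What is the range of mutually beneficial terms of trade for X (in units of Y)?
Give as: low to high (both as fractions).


Opportunity cost of X for Country A = hours_X / hours_Y = 8/10 = 4/5 units of Y
Opportunity cost of X for Country B = hours_X / hours_Y = 5/9 = 5/9 units of Y
Terms of trade must be between the two opportunity costs.
Range: 5/9 to 4/5

5/9 to 4/5


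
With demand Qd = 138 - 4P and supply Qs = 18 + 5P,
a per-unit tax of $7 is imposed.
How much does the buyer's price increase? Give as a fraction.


With a per-unit tax, the buyer's price increase depends on relative slopes.
Supply slope: d = 5, Demand slope: b = 4
Buyer's price increase = d * tax / (b + d)
= 5 * 7 / (4 + 5)
= 35 / 9 = 35/9

35/9
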